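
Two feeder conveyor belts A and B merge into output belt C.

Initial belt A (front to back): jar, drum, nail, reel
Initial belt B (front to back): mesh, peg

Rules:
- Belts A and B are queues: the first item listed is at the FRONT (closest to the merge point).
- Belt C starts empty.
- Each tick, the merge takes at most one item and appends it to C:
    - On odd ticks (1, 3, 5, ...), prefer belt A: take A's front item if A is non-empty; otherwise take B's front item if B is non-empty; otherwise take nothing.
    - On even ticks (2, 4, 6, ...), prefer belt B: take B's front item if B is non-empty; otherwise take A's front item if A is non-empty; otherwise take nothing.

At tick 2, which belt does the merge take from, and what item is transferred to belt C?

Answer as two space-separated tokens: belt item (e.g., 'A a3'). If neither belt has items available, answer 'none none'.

Tick 1: prefer A, take jar from A; A=[drum,nail,reel] B=[mesh,peg] C=[jar]
Tick 2: prefer B, take mesh from B; A=[drum,nail,reel] B=[peg] C=[jar,mesh]

Answer: B mesh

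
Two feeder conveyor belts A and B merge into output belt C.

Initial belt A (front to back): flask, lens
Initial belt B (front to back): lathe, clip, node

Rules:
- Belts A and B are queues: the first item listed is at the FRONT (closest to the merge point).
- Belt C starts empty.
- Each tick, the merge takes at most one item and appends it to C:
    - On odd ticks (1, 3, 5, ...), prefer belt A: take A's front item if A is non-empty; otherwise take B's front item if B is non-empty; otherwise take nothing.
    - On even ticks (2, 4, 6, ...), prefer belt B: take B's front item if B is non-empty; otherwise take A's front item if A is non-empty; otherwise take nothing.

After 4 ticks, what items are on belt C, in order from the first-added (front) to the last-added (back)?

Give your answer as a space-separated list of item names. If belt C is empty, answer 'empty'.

Tick 1: prefer A, take flask from A; A=[lens] B=[lathe,clip,node] C=[flask]
Tick 2: prefer B, take lathe from B; A=[lens] B=[clip,node] C=[flask,lathe]
Tick 3: prefer A, take lens from A; A=[-] B=[clip,node] C=[flask,lathe,lens]
Tick 4: prefer B, take clip from B; A=[-] B=[node] C=[flask,lathe,lens,clip]

Answer: flask lathe lens clip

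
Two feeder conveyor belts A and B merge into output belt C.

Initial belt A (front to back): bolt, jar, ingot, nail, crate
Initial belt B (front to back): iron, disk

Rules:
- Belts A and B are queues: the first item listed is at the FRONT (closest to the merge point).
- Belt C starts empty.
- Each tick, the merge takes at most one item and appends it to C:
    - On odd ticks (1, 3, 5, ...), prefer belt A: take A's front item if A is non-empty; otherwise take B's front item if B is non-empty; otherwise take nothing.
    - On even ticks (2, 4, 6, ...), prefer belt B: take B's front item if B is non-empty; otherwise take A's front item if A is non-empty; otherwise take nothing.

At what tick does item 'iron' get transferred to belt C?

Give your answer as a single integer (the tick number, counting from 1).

Tick 1: prefer A, take bolt from A; A=[jar,ingot,nail,crate] B=[iron,disk] C=[bolt]
Tick 2: prefer B, take iron from B; A=[jar,ingot,nail,crate] B=[disk] C=[bolt,iron]

Answer: 2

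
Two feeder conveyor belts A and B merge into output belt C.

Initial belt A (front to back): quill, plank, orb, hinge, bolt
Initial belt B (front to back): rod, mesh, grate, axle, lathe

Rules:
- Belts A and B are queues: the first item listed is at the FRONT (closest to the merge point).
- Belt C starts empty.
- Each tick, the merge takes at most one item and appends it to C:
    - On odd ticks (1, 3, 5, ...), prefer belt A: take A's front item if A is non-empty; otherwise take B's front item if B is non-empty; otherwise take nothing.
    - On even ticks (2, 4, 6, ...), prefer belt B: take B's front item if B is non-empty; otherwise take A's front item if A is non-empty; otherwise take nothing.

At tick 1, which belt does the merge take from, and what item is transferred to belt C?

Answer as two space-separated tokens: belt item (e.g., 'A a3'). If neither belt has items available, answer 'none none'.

Answer: A quill

Derivation:
Tick 1: prefer A, take quill from A; A=[plank,orb,hinge,bolt] B=[rod,mesh,grate,axle,lathe] C=[quill]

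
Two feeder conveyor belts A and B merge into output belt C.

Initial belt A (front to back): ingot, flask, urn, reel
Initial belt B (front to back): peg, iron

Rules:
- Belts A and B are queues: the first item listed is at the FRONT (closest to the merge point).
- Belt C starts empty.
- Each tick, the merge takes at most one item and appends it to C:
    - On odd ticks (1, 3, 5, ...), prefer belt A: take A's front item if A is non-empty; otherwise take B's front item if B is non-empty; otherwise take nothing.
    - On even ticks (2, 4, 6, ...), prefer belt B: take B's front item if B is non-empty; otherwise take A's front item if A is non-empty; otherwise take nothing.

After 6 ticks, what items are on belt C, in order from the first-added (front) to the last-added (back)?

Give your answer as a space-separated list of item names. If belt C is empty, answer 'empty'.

Tick 1: prefer A, take ingot from A; A=[flask,urn,reel] B=[peg,iron] C=[ingot]
Tick 2: prefer B, take peg from B; A=[flask,urn,reel] B=[iron] C=[ingot,peg]
Tick 3: prefer A, take flask from A; A=[urn,reel] B=[iron] C=[ingot,peg,flask]
Tick 4: prefer B, take iron from B; A=[urn,reel] B=[-] C=[ingot,peg,flask,iron]
Tick 5: prefer A, take urn from A; A=[reel] B=[-] C=[ingot,peg,flask,iron,urn]
Tick 6: prefer B, take reel from A; A=[-] B=[-] C=[ingot,peg,flask,iron,urn,reel]

Answer: ingot peg flask iron urn reel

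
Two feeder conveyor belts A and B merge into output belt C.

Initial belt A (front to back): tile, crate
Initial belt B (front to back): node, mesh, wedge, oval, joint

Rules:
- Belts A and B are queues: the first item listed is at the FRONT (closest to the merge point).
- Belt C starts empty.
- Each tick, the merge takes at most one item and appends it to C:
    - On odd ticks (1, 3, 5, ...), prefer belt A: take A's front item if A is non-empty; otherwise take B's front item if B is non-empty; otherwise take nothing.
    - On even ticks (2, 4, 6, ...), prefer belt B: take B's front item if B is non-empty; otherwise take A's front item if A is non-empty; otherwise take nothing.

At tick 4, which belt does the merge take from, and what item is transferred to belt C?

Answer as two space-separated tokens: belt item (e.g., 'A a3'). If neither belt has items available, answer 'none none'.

Answer: B mesh

Derivation:
Tick 1: prefer A, take tile from A; A=[crate] B=[node,mesh,wedge,oval,joint] C=[tile]
Tick 2: prefer B, take node from B; A=[crate] B=[mesh,wedge,oval,joint] C=[tile,node]
Tick 3: prefer A, take crate from A; A=[-] B=[mesh,wedge,oval,joint] C=[tile,node,crate]
Tick 4: prefer B, take mesh from B; A=[-] B=[wedge,oval,joint] C=[tile,node,crate,mesh]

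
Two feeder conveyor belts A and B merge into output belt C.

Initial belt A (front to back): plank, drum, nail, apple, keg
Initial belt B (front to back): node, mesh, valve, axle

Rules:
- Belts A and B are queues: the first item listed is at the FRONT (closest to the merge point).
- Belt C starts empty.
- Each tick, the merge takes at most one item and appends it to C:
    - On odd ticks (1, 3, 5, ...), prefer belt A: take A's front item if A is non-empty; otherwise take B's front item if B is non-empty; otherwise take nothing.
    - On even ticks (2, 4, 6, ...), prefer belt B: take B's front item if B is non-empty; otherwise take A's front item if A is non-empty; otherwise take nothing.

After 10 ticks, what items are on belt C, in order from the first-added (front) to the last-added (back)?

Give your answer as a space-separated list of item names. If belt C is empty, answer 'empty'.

Answer: plank node drum mesh nail valve apple axle keg

Derivation:
Tick 1: prefer A, take plank from A; A=[drum,nail,apple,keg] B=[node,mesh,valve,axle] C=[plank]
Tick 2: prefer B, take node from B; A=[drum,nail,apple,keg] B=[mesh,valve,axle] C=[plank,node]
Tick 3: prefer A, take drum from A; A=[nail,apple,keg] B=[mesh,valve,axle] C=[plank,node,drum]
Tick 4: prefer B, take mesh from B; A=[nail,apple,keg] B=[valve,axle] C=[plank,node,drum,mesh]
Tick 5: prefer A, take nail from A; A=[apple,keg] B=[valve,axle] C=[plank,node,drum,mesh,nail]
Tick 6: prefer B, take valve from B; A=[apple,keg] B=[axle] C=[plank,node,drum,mesh,nail,valve]
Tick 7: prefer A, take apple from A; A=[keg] B=[axle] C=[plank,node,drum,mesh,nail,valve,apple]
Tick 8: prefer B, take axle from B; A=[keg] B=[-] C=[plank,node,drum,mesh,nail,valve,apple,axle]
Tick 9: prefer A, take keg from A; A=[-] B=[-] C=[plank,node,drum,mesh,nail,valve,apple,axle,keg]
Tick 10: prefer B, both empty, nothing taken; A=[-] B=[-] C=[plank,node,drum,mesh,nail,valve,apple,axle,keg]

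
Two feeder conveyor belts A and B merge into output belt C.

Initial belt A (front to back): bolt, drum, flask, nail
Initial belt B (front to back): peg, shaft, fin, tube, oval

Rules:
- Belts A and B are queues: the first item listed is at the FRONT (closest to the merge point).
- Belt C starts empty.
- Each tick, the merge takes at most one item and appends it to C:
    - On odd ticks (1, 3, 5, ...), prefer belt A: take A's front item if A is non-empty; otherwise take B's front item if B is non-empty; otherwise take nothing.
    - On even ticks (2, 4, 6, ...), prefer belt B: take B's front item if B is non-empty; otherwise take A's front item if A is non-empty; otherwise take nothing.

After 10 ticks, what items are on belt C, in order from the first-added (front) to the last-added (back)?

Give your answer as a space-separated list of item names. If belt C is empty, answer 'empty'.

Tick 1: prefer A, take bolt from A; A=[drum,flask,nail] B=[peg,shaft,fin,tube,oval] C=[bolt]
Tick 2: prefer B, take peg from B; A=[drum,flask,nail] B=[shaft,fin,tube,oval] C=[bolt,peg]
Tick 3: prefer A, take drum from A; A=[flask,nail] B=[shaft,fin,tube,oval] C=[bolt,peg,drum]
Tick 4: prefer B, take shaft from B; A=[flask,nail] B=[fin,tube,oval] C=[bolt,peg,drum,shaft]
Tick 5: prefer A, take flask from A; A=[nail] B=[fin,tube,oval] C=[bolt,peg,drum,shaft,flask]
Tick 6: prefer B, take fin from B; A=[nail] B=[tube,oval] C=[bolt,peg,drum,shaft,flask,fin]
Tick 7: prefer A, take nail from A; A=[-] B=[tube,oval] C=[bolt,peg,drum,shaft,flask,fin,nail]
Tick 8: prefer B, take tube from B; A=[-] B=[oval] C=[bolt,peg,drum,shaft,flask,fin,nail,tube]
Tick 9: prefer A, take oval from B; A=[-] B=[-] C=[bolt,peg,drum,shaft,flask,fin,nail,tube,oval]
Tick 10: prefer B, both empty, nothing taken; A=[-] B=[-] C=[bolt,peg,drum,shaft,flask,fin,nail,tube,oval]

Answer: bolt peg drum shaft flask fin nail tube oval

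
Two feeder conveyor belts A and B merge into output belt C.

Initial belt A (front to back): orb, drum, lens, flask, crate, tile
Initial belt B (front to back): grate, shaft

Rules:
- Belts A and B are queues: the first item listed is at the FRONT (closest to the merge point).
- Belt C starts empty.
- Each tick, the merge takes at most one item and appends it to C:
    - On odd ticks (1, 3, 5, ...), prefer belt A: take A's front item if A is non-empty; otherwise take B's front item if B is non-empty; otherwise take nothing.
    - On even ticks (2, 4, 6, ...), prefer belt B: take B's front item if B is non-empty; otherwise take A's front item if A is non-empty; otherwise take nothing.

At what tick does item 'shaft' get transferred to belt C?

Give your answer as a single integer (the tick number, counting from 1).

Answer: 4

Derivation:
Tick 1: prefer A, take orb from A; A=[drum,lens,flask,crate,tile] B=[grate,shaft] C=[orb]
Tick 2: prefer B, take grate from B; A=[drum,lens,flask,crate,tile] B=[shaft] C=[orb,grate]
Tick 3: prefer A, take drum from A; A=[lens,flask,crate,tile] B=[shaft] C=[orb,grate,drum]
Tick 4: prefer B, take shaft from B; A=[lens,flask,crate,tile] B=[-] C=[orb,grate,drum,shaft]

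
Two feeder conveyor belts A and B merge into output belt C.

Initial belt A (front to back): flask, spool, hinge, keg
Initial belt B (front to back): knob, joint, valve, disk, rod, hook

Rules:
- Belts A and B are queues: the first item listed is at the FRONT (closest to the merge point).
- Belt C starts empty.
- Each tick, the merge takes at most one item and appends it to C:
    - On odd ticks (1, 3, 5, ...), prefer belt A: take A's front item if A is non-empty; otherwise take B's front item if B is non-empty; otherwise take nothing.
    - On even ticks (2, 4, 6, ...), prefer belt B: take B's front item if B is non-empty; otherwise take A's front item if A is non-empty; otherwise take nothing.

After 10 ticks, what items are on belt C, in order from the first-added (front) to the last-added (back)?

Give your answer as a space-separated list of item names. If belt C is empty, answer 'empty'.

Answer: flask knob spool joint hinge valve keg disk rod hook

Derivation:
Tick 1: prefer A, take flask from A; A=[spool,hinge,keg] B=[knob,joint,valve,disk,rod,hook] C=[flask]
Tick 2: prefer B, take knob from B; A=[spool,hinge,keg] B=[joint,valve,disk,rod,hook] C=[flask,knob]
Tick 3: prefer A, take spool from A; A=[hinge,keg] B=[joint,valve,disk,rod,hook] C=[flask,knob,spool]
Tick 4: prefer B, take joint from B; A=[hinge,keg] B=[valve,disk,rod,hook] C=[flask,knob,spool,joint]
Tick 5: prefer A, take hinge from A; A=[keg] B=[valve,disk,rod,hook] C=[flask,knob,spool,joint,hinge]
Tick 6: prefer B, take valve from B; A=[keg] B=[disk,rod,hook] C=[flask,knob,spool,joint,hinge,valve]
Tick 7: prefer A, take keg from A; A=[-] B=[disk,rod,hook] C=[flask,knob,spool,joint,hinge,valve,keg]
Tick 8: prefer B, take disk from B; A=[-] B=[rod,hook] C=[flask,knob,spool,joint,hinge,valve,keg,disk]
Tick 9: prefer A, take rod from B; A=[-] B=[hook] C=[flask,knob,spool,joint,hinge,valve,keg,disk,rod]
Tick 10: prefer B, take hook from B; A=[-] B=[-] C=[flask,knob,spool,joint,hinge,valve,keg,disk,rod,hook]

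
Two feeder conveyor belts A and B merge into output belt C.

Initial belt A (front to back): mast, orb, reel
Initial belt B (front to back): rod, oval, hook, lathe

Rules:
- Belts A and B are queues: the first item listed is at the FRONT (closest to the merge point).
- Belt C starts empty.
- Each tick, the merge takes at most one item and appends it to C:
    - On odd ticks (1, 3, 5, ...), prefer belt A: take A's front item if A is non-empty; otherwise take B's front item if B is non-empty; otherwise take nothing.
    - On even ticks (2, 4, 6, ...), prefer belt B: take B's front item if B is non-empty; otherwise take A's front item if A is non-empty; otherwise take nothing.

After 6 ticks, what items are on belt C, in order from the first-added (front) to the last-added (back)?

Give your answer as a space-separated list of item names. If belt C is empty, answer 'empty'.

Tick 1: prefer A, take mast from A; A=[orb,reel] B=[rod,oval,hook,lathe] C=[mast]
Tick 2: prefer B, take rod from B; A=[orb,reel] B=[oval,hook,lathe] C=[mast,rod]
Tick 3: prefer A, take orb from A; A=[reel] B=[oval,hook,lathe] C=[mast,rod,orb]
Tick 4: prefer B, take oval from B; A=[reel] B=[hook,lathe] C=[mast,rod,orb,oval]
Tick 5: prefer A, take reel from A; A=[-] B=[hook,lathe] C=[mast,rod,orb,oval,reel]
Tick 6: prefer B, take hook from B; A=[-] B=[lathe] C=[mast,rod,orb,oval,reel,hook]

Answer: mast rod orb oval reel hook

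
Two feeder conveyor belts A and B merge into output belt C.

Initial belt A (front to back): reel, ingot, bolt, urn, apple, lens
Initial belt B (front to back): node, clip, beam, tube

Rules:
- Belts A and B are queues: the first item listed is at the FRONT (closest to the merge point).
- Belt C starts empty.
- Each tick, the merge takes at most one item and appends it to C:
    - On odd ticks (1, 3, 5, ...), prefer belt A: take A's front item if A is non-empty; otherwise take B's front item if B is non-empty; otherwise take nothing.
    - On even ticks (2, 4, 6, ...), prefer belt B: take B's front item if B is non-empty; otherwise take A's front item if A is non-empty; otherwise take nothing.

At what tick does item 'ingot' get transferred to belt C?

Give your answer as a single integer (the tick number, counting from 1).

Tick 1: prefer A, take reel from A; A=[ingot,bolt,urn,apple,lens] B=[node,clip,beam,tube] C=[reel]
Tick 2: prefer B, take node from B; A=[ingot,bolt,urn,apple,lens] B=[clip,beam,tube] C=[reel,node]
Tick 3: prefer A, take ingot from A; A=[bolt,urn,apple,lens] B=[clip,beam,tube] C=[reel,node,ingot]

Answer: 3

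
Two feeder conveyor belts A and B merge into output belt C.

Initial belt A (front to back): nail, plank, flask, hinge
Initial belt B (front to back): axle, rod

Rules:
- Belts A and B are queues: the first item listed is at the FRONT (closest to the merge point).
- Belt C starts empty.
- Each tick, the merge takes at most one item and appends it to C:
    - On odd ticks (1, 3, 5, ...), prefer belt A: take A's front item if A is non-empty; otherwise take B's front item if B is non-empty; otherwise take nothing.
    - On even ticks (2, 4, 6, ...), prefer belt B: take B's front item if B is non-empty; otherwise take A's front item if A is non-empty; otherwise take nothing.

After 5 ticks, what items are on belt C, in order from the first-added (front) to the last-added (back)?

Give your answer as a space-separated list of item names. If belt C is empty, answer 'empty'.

Answer: nail axle plank rod flask

Derivation:
Tick 1: prefer A, take nail from A; A=[plank,flask,hinge] B=[axle,rod] C=[nail]
Tick 2: prefer B, take axle from B; A=[plank,flask,hinge] B=[rod] C=[nail,axle]
Tick 3: prefer A, take plank from A; A=[flask,hinge] B=[rod] C=[nail,axle,plank]
Tick 4: prefer B, take rod from B; A=[flask,hinge] B=[-] C=[nail,axle,plank,rod]
Tick 5: prefer A, take flask from A; A=[hinge] B=[-] C=[nail,axle,plank,rod,flask]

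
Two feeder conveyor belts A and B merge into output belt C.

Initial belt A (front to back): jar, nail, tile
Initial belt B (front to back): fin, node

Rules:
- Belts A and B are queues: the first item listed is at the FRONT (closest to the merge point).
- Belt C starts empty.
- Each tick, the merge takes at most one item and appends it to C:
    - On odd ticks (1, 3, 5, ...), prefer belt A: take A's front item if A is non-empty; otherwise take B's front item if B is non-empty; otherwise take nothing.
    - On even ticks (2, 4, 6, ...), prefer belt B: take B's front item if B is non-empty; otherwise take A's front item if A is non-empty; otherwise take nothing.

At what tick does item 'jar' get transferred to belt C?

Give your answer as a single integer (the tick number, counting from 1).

Tick 1: prefer A, take jar from A; A=[nail,tile] B=[fin,node] C=[jar]

Answer: 1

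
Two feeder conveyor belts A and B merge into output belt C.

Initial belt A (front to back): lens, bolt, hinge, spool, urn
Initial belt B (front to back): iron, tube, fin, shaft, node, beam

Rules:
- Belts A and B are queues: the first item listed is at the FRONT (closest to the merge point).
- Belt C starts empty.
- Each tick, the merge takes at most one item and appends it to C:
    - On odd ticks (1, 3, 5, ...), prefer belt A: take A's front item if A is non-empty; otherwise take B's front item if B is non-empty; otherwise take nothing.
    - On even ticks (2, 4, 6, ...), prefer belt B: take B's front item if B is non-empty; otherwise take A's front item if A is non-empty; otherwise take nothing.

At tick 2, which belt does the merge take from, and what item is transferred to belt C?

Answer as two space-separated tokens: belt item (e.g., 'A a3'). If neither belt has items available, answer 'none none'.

Tick 1: prefer A, take lens from A; A=[bolt,hinge,spool,urn] B=[iron,tube,fin,shaft,node,beam] C=[lens]
Tick 2: prefer B, take iron from B; A=[bolt,hinge,spool,urn] B=[tube,fin,shaft,node,beam] C=[lens,iron]

Answer: B iron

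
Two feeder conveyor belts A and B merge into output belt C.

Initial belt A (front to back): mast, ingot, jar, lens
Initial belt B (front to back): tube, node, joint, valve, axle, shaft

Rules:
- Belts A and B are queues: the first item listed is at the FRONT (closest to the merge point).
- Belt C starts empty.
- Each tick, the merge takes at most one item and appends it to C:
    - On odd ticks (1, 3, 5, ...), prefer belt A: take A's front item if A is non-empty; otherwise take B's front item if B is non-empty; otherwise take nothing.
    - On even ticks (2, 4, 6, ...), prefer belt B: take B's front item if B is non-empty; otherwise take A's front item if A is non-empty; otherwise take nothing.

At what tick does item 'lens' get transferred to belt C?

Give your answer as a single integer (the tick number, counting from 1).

Answer: 7

Derivation:
Tick 1: prefer A, take mast from A; A=[ingot,jar,lens] B=[tube,node,joint,valve,axle,shaft] C=[mast]
Tick 2: prefer B, take tube from B; A=[ingot,jar,lens] B=[node,joint,valve,axle,shaft] C=[mast,tube]
Tick 3: prefer A, take ingot from A; A=[jar,lens] B=[node,joint,valve,axle,shaft] C=[mast,tube,ingot]
Tick 4: prefer B, take node from B; A=[jar,lens] B=[joint,valve,axle,shaft] C=[mast,tube,ingot,node]
Tick 5: prefer A, take jar from A; A=[lens] B=[joint,valve,axle,shaft] C=[mast,tube,ingot,node,jar]
Tick 6: prefer B, take joint from B; A=[lens] B=[valve,axle,shaft] C=[mast,tube,ingot,node,jar,joint]
Tick 7: prefer A, take lens from A; A=[-] B=[valve,axle,shaft] C=[mast,tube,ingot,node,jar,joint,lens]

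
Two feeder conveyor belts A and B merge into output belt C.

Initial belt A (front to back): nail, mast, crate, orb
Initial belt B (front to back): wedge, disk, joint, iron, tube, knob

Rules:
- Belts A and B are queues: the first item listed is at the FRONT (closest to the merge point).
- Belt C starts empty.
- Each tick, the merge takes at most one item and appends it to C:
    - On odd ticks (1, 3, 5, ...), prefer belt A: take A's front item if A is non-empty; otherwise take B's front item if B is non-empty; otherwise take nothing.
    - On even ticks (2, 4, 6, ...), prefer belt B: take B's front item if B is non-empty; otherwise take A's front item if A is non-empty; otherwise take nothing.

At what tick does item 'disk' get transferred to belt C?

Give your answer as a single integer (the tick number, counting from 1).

Tick 1: prefer A, take nail from A; A=[mast,crate,orb] B=[wedge,disk,joint,iron,tube,knob] C=[nail]
Tick 2: prefer B, take wedge from B; A=[mast,crate,orb] B=[disk,joint,iron,tube,knob] C=[nail,wedge]
Tick 3: prefer A, take mast from A; A=[crate,orb] B=[disk,joint,iron,tube,knob] C=[nail,wedge,mast]
Tick 4: prefer B, take disk from B; A=[crate,orb] B=[joint,iron,tube,knob] C=[nail,wedge,mast,disk]

Answer: 4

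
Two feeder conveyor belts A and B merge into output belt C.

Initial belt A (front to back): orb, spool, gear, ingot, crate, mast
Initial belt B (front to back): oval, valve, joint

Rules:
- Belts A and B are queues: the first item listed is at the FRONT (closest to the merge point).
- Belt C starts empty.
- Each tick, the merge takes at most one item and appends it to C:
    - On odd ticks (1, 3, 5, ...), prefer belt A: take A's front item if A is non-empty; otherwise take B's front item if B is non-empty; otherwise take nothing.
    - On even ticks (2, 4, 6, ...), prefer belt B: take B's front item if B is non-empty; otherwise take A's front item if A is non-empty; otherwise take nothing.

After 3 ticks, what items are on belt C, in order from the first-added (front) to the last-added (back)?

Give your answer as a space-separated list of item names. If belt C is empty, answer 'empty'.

Answer: orb oval spool

Derivation:
Tick 1: prefer A, take orb from A; A=[spool,gear,ingot,crate,mast] B=[oval,valve,joint] C=[orb]
Tick 2: prefer B, take oval from B; A=[spool,gear,ingot,crate,mast] B=[valve,joint] C=[orb,oval]
Tick 3: prefer A, take spool from A; A=[gear,ingot,crate,mast] B=[valve,joint] C=[orb,oval,spool]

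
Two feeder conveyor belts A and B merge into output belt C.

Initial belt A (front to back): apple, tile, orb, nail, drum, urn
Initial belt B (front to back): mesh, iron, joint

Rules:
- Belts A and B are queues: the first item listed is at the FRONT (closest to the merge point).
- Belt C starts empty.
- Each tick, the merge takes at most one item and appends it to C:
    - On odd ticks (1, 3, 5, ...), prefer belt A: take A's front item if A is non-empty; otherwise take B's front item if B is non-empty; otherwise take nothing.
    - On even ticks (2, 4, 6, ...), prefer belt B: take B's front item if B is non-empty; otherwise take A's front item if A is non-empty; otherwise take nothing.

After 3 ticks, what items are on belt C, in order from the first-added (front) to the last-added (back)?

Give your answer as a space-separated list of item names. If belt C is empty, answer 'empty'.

Tick 1: prefer A, take apple from A; A=[tile,orb,nail,drum,urn] B=[mesh,iron,joint] C=[apple]
Tick 2: prefer B, take mesh from B; A=[tile,orb,nail,drum,urn] B=[iron,joint] C=[apple,mesh]
Tick 3: prefer A, take tile from A; A=[orb,nail,drum,urn] B=[iron,joint] C=[apple,mesh,tile]

Answer: apple mesh tile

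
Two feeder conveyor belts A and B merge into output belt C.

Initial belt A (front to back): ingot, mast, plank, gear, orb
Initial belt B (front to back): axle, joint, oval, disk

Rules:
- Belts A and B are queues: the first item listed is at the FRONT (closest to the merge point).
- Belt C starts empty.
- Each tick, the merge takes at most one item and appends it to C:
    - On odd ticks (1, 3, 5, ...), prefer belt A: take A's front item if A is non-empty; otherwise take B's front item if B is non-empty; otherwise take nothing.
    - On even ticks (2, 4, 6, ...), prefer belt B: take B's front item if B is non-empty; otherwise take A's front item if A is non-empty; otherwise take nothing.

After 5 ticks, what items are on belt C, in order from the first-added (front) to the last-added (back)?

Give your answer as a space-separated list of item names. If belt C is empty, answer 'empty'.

Answer: ingot axle mast joint plank

Derivation:
Tick 1: prefer A, take ingot from A; A=[mast,plank,gear,orb] B=[axle,joint,oval,disk] C=[ingot]
Tick 2: prefer B, take axle from B; A=[mast,plank,gear,orb] B=[joint,oval,disk] C=[ingot,axle]
Tick 3: prefer A, take mast from A; A=[plank,gear,orb] B=[joint,oval,disk] C=[ingot,axle,mast]
Tick 4: prefer B, take joint from B; A=[plank,gear,orb] B=[oval,disk] C=[ingot,axle,mast,joint]
Tick 5: prefer A, take plank from A; A=[gear,orb] B=[oval,disk] C=[ingot,axle,mast,joint,plank]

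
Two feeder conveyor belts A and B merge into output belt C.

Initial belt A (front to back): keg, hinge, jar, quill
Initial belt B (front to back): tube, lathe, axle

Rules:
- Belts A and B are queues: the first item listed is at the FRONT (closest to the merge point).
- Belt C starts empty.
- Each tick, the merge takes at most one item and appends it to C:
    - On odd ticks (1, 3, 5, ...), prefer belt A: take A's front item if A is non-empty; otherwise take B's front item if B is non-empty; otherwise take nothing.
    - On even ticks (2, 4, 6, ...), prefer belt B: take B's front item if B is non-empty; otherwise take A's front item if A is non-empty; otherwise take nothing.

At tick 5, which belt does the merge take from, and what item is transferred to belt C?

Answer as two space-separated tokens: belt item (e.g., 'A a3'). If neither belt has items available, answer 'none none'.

Tick 1: prefer A, take keg from A; A=[hinge,jar,quill] B=[tube,lathe,axle] C=[keg]
Tick 2: prefer B, take tube from B; A=[hinge,jar,quill] B=[lathe,axle] C=[keg,tube]
Tick 3: prefer A, take hinge from A; A=[jar,quill] B=[lathe,axle] C=[keg,tube,hinge]
Tick 4: prefer B, take lathe from B; A=[jar,quill] B=[axle] C=[keg,tube,hinge,lathe]
Tick 5: prefer A, take jar from A; A=[quill] B=[axle] C=[keg,tube,hinge,lathe,jar]

Answer: A jar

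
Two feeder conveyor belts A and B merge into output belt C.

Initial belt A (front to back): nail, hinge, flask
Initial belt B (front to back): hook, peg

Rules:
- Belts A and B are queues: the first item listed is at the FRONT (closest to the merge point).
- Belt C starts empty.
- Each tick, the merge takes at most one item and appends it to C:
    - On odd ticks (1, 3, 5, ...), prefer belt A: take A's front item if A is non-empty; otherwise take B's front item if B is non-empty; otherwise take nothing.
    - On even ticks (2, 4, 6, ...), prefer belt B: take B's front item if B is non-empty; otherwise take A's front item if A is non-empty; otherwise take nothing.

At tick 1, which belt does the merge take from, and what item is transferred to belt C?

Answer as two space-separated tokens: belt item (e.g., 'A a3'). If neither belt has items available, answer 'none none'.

Tick 1: prefer A, take nail from A; A=[hinge,flask] B=[hook,peg] C=[nail]

Answer: A nail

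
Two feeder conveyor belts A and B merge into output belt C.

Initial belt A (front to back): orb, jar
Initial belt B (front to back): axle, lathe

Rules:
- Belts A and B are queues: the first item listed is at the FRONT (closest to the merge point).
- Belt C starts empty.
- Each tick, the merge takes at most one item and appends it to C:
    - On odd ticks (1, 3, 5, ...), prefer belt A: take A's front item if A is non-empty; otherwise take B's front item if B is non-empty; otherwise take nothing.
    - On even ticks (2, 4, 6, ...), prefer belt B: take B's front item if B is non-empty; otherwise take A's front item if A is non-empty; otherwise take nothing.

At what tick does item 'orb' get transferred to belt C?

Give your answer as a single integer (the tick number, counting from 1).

Answer: 1

Derivation:
Tick 1: prefer A, take orb from A; A=[jar] B=[axle,lathe] C=[orb]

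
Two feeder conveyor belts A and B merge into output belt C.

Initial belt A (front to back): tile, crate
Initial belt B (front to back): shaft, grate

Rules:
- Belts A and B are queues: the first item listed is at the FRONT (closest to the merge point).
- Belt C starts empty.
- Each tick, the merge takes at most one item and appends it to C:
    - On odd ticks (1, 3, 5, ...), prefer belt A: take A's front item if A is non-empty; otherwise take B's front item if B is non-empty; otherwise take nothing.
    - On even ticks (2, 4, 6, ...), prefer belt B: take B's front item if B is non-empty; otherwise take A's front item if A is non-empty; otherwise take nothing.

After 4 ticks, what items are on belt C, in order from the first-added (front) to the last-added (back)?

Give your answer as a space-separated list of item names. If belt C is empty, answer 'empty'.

Answer: tile shaft crate grate

Derivation:
Tick 1: prefer A, take tile from A; A=[crate] B=[shaft,grate] C=[tile]
Tick 2: prefer B, take shaft from B; A=[crate] B=[grate] C=[tile,shaft]
Tick 3: prefer A, take crate from A; A=[-] B=[grate] C=[tile,shaft,crate]
Tick 4: prefer B, take grate from B; A=[-] B=[-] C=[tile,shaft,crate,grate]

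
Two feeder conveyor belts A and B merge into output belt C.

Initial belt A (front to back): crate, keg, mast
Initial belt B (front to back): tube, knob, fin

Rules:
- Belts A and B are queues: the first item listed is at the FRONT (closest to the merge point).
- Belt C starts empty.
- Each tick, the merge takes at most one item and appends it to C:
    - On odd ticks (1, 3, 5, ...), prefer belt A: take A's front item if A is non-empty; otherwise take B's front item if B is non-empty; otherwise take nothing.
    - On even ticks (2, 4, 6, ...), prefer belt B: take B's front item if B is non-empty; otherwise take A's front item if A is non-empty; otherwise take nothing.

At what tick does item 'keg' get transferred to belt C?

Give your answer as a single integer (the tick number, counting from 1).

Tick 1: prefer A, take crate from A; A=[keg,mast] B=[tube,knob,fin] C=[crate]
Tick 2: prefer B, take tube from B; A=[keg,mast] B=[knob,fin] C=[crate,tube]
Tick 3: prefer A, take keg from A; A=[mast] B=[knob,fin] C=[crate,tube,keg]

Answer: 3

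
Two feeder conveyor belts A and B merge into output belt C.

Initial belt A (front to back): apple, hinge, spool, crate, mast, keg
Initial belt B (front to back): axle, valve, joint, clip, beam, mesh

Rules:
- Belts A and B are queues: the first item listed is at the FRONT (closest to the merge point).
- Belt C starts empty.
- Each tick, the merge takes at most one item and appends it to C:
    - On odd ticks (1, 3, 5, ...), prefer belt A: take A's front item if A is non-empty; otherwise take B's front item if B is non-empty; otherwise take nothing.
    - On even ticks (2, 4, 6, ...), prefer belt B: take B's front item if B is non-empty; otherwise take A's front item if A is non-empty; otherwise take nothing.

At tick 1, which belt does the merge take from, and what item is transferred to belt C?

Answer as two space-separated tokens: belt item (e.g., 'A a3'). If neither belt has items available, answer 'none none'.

Tick 1: prefer A, take apple from A; A=[hinge,spool,crate,mast,keg] B=[axle,valve,joint,clip,beam,mesh] C=[apple]

Answer: A apple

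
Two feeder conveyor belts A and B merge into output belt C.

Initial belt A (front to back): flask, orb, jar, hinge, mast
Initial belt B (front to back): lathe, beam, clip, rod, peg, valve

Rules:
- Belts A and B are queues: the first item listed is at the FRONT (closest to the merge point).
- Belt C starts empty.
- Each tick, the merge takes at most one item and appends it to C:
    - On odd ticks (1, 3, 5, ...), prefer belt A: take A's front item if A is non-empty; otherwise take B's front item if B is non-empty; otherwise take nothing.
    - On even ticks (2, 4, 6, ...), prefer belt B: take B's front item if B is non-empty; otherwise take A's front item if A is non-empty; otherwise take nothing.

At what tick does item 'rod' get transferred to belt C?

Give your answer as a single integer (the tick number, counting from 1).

Tick 1: prefer A, take flask from A; A=[orb,jar,hinge,mast] B=[lathe,beam,clip,rod,peg,valve] C=[flask]
Tick 2: prefer B, take lathe from B; A=[orb,jar,hinge,mast] B=[beam,clip,rod,peg,valve] C=[flask,lathe]
Tick 3: prefer A, take orb from A; A=[jar,hinge,mast] B=[beam,clip,rod,peg,valve] C=[flask,lathe,orb]
Tick 4: prefer B, take beam from B; A=[jar,hinge,mast] B=[clip,rod,peg,valve] C=[flask,lathe,orb,beam]
Tick 5: prefer A, take jar from A; A=[hinge,mast] B=[clip,rod,peg,valve] C=[flask,lathe,orb,beam,jar]
Tick 6: prefer B, take clip from B; A=[hinge,mast] B=[rod,peg,valve] C=[flask,lathe,orb,beam,jar,clip]
Tick 7: prefer A, take hinge from A; A=[mast] B=[rod,peg,valve] C=[flask,lathe,orb,beam,jar,clip,hinge]
Tick 8: prefer B, take rod from B; A=[mast] B=[peg,valve] C=[flask,lathe,orb,beam,jar,clip,hinge,rod]

Answer: 8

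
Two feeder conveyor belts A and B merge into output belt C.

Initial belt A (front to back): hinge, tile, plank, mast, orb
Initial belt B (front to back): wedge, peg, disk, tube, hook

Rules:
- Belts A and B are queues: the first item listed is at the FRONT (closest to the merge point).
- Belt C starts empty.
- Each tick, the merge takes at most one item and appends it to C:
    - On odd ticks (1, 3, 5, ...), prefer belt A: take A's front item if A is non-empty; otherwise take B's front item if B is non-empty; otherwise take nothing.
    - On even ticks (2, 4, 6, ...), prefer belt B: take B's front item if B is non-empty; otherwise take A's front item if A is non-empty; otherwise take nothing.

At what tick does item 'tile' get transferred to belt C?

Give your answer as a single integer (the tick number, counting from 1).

Tick 1: prefer A, take hinge from A; A=[tile,plank,mast,orb] B=[wedge,peg,disk,tube,hook] C=[hinge]
Tick 2: prefer B, take wedge from B; A=[tile,plank,mast,orb] B=[peg,disk,tube,hook] C=[hinge,wedge]
Tick 3: prefer A, take tile from A; A=[plank,mast,orb] B=[peg,disk,tube,hook] C=[hinge,wedge,tile]

Answer: 3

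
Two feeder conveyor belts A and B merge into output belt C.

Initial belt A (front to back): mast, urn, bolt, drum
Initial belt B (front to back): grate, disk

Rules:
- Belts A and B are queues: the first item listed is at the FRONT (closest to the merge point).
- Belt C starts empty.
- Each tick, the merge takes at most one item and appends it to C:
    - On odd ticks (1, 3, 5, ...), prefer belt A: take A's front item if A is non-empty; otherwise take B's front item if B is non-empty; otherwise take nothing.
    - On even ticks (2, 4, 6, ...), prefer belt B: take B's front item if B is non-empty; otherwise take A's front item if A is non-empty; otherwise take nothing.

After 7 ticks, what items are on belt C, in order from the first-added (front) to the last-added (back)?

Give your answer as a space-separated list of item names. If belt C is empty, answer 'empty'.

Tick 1: prefer A, take mast from A; A=[urn,bolt,drum] B=[grate,disk] C=[mast]
Tick 2: prefer B, take grate from B; A=[urn,bolt,drum] B=[disk] C=[mast,grate]
Tick 3: prefer A, take urn from A; A=[bolt,drum] B=[disk] C=[mast,grate,urn]
Tick 4: prefer B, take disk from B; A=[bolt,drum] B=[-] C=[mast,grate,urn,disk]
Tick 5: prefer A, take bolt from A; A=[drum] B=[-] C=[mast,grate,urn,disk,bolt]
Tick 6: prefer B, take drum from A; A=[-] B=[-] C=[mast,grate,urn,disk,bolt,drum]
Tick 7: prefer A, both empty, nothing taken; A=[-] B=[-] C=[mast,grate,urn,disk,bolt,drum]

Answer: mast grate urn disk bolt drum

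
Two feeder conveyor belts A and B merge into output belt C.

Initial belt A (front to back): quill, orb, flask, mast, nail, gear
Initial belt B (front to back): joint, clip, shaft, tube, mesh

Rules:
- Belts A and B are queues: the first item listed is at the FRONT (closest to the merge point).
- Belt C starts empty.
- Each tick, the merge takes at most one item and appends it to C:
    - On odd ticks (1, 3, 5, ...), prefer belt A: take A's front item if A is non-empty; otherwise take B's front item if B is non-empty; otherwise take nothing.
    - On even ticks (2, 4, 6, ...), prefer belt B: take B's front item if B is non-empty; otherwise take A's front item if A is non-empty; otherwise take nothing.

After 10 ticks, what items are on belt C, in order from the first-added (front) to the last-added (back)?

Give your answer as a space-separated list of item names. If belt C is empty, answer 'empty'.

Answer: quill joint orb clip flask shaft mast tube nail mesh

Derivation:
Tick 1: prefer A, take quill from A; A=[orb,flask,mast,nail,gear] B=[joint,clip,shaft,tube,mesh] C=[quill]
Tick 2: prefer B, take joint from B; A=[orb,flask,mast,nail,gear] B=[clip,shaft,tube,mesh] C=[quill,joint]
Tick 3: prefer A, take orb from A; A=[flask,mast,nail,gear] B=[clip,shaft,tube,mesh] C=[quill,joint,orb]
Tick 4: prefer B, take clip from B; A=[flask,mast,nail,gear] B=[shaft,tube,mesh] C=[quill,joint,orb,clip]
Tick 5: prefer A, take flask from A; A=[mast,nail,gear] B=[shaft,tube,mesh] C=[quill,joint,orb,clip,flask]
Tick 6: prefer B, take shaft from B; A=[mast,nail,gear] B=[tube,mesh] C=[quill,joint,orb,clip,flask,shaft]
Tick 7: prefer A, take mast from A; A=[nail,gear] B=[tube,mesh] C=[quill,joint,orb,clip,flask,shaft,mast]
Tick 8: prefer B, take tube from B; A=[nail,gear] B=[mesh] C=[quill,joint,orb,clip,flask,shaft,mast,tube]
Tick 9: prefer A, take nail from A; A=[gear] B=[mesh] C=[quill,joint,orb,clip,flask,shaft,mast,tube,nail]
Tick 10: prefer B, take mesh from B; A=[gear] B=[-] C=[quill,joint,orb,clip,flask,shaft,mast,tube,nail,mesh]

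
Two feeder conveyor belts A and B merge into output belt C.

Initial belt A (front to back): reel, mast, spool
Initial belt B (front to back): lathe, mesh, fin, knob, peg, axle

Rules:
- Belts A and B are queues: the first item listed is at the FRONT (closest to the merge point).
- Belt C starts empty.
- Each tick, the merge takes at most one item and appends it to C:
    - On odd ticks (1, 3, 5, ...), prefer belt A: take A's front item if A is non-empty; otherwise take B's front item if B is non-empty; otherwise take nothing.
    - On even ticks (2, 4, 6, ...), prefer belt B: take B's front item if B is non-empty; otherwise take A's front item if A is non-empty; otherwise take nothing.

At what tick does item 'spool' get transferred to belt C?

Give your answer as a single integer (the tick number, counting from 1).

Tick 1: prefer A, take reel from A; A=[mast,spool] B=[lathe,mesh,fin,knob,peg,axle] C=[reel]
Tick 2: prefer B, take lathe from B; A=[mast,spool] B=[mesh,fin,knob,peg,axle] C=[reel,lathe]
Tick 3: prefer A, take mast from A; A=[spool] B=[mesh,fin,knob,peg,axle] C=[reel,lathe,mast]
Tick 4: prefer B, take mesh from B; A=[spool] B=[fin,knob,peg,axle] C=[reel,lathe,mast,mesh]
Tick 5: prefer A, take spool from A; A=[-] B=[fin,knob,peg,axle] C=[reel,lathe,mast,mesh,spool]

Answer: 5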